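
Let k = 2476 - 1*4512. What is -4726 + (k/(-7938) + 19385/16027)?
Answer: -300533101787/63611163 ≈ -4724.5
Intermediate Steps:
k = -2036 (k = 2476 - 4512 = -2036)
-4726 + (k/(-7938) + 19385/16027) = -4726 + (-2036/(-7938) + 19385/16027) = -4726 + (-2036*(-1/7938) + 19385*(1/16027)) = -4726 + (1018/3969 + 19385/16027) = -4726 + 93254551/63611163 = -300533101787/63611163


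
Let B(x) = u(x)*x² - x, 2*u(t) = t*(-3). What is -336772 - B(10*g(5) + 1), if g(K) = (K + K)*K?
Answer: 376581961/2 ≈ 1.8829e+8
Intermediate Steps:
u(t) = -3*t/2 (u(t) = (t*(-3))/2 = (-3*t)/2 = -3*t/2)
g(K) = 2*K² (g(K) = (2*K)*K = 2*K²)
B(x) = -x - 3*x³/2 (B(x) = (-3*x/2)*x² - x = -3*x³/2 - x = -x - 3*x³/2)
-336772 - B(10*g(5) + 1) = -336772 - (-(10*(2*5²) + 1) - 3*(10*(2*5²) + 1)³/2) = -336772 - (-(10*(2*25) + 1) - 3*(10*(2*25) + 1)³/2) = -336772 - (-(10*50 + 1) - 3*(10*50 + 1)³/2) = -336772 - (-(500 + 1) - 3*(500 + 1)³/2) = -336772 - (-1*501 - 3/2*501³) = -336772 - (-501 - 3/2*125751501) = -336772 - (-501 - 377254503/2) = -336772 - 1*(-377255505/2) = -336772 + 377255505/2 = 376581961/2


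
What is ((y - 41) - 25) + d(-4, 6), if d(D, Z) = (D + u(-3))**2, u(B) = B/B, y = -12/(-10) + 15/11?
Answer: -2994/55 ≈ -54.436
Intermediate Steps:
y = 141/55 (y = -12*(-1/10) + 15*(1/11) = 6/5 + 15/11 = 141/55 ≈ 2.5636)
u(B) = 1
d(D, Z) = (1 + D)**2 (d(D, Z) = (D + 1)**2 = (1 + D)**2)
((y - 41) - 25) + d(-4, 6) = ((141/55 - 41) - 25) + (1 - 4)**2 = (-2114/55 - 25) + (-3)**2 = -3489/55 + 9 = -2994/55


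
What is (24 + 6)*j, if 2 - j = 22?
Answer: -600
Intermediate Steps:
j = -20 (j = 2 - 1*22 = 2 - 22 = -20)
(24 + 6)*j = (24 + 6)*(-20) = 30*(-20) = -600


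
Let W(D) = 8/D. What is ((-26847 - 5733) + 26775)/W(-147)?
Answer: 853335/8 ≈ 1.0667e+5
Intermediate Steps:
((-26847 - 5733) + 26775)/W(-147) = ((-26847 - 5733) + 26775)/((8/(-147))) = (-32580 + 26775)/((8*(-1/147))) = -5805/(-8/147) = -5805*(-147/8) = 853335/8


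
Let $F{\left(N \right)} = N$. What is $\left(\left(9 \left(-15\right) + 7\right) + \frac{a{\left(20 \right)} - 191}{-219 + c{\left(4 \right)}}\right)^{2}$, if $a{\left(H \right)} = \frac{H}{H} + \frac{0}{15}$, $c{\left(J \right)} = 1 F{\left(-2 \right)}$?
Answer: $\frac{789497604}{48841} \approx 16165.0$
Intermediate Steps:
$c{\left(J \right)} = -2$ ($c{\left(J \right)} = 1 \left(-2\right) = -2$)
$a{\left(H \right)} = 1$ ($a{\left(H \right)} = 1 + 0 \cdot \frac{1}{15} = 1 + 0 = 1$)
$\left(\left(9 \left(-15\right) + 7\right) + \frac{a{\left(20 \right)} - 191}{-219 + c{\left(4 \right)}}\right)^{2} = \left(\left(9 \left(-15\right) + 7\right) + \frac{1 - 191}{-219 - 2}\right)^{2} = \left(\left(-135 + 7\right) - \frac{190}{-221}\right)^{2} = \left(-128 - - \frac{190}{221}\right)^{2} = \left(-128 + \frac{190}{221}\right)^{2} = \left(- \frac{28098}{221}\right)^{2} = \frac{789497604}{48841}$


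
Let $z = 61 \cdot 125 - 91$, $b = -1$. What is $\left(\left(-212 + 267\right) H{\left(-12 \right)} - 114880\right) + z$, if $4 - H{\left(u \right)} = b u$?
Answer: $-107786$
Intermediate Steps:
$z = 7534$ ($z = 7625 - 91 = 7534$)
$H{\left(u \right)} = 4 + u$ ($H{\left(u \right)} = 4 - - u = 4 + u$)
$\left(\left(-212 + 267\right) H{\left(-12 \right)} - 114880\right) + z = \left(\left(-212 + 267\right) \left(4 - 12\right) - 114880\right) + 7534 = \left(55 \left(-8\right) - 114880\right) + 7534 = \left(-440 - 114880\right) + 7534 = -115320 + 7534 = -107786$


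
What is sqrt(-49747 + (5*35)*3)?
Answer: I*sqrt(49222) ≈ 221.86*I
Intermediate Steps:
sqrt(-49747 + (5*35)*3) = sqrt(-49747 + 175*3) = sqrt(-49747 + 525) = sqrt(-49222) = I*sqrt(49222)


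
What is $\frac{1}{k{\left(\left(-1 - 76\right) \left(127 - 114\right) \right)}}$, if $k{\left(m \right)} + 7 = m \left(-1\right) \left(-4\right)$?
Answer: $- \frac{1}{4011} \approx -0.00024931$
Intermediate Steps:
$k{\left(m \right)} = -7 + 4 m$ ($k{\left(m \right)} = -7 + m \left(-1\right) \left(-4\right) = -7 + - m \left(-4\right) = -7 + 4 m$)
$\frac{1}{k{\left(\left(-1 - 76\right) \left(127 - 114\right) \right)}} = \frac{1}{-7 + 4 \left(-1 - 76\right) \left(127 - 114\right)} = \frac{1}{-7 + 4 \left(\left(-77\right) 13\right)} = \frac{1}{-7 + 4 \left(-1001\right)} = \frac{1}{-7 - 4004} = \frac{1}{-4011} = - \frac{1}{4011}$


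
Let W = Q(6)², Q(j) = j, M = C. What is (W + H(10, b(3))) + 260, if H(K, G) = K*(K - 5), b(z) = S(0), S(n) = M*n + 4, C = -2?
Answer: 346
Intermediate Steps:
M = -2
S(n) = 4 - 2*n (S(n) = -2*n + 4 = 4 - 2*n)
b(z) = 4 (b(z) = 4 - 2*0 = 4 + 0 = 4)
W = 36 (W = 6² = 36)
H(K, G) = K*(-5 + K)
(W + H(10, b(3))) + 260 = (36 + 10*(-5 + 10)) + 260 = (36 + 10*5) + 260 = (36 + 50) + 260 = 86 + 260 = 346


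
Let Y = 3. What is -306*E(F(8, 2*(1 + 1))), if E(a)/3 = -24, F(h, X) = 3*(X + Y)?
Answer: 22032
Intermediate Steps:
F(h, X) = 9 + 3*X (F(h, X) = 3*(X + 3) = 3*(3 + X) = 9 + 3*X)
E(a) = -72 (E(a) = 3*(-24) = -72)
-306*E(F(8, 2*(1 + 1))) = -306*(-72) = 22032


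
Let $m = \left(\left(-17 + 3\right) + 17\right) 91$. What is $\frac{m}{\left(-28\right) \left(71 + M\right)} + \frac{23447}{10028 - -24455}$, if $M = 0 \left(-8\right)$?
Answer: $\frac{5314111}{9793172} \approx 0.54263$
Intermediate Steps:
$M = 0$
$m = 273$ ($m = \left(-14 + 17\right) 91 = 3 \cdot 91 = 273$)
$\frac{m}{\left(-28\right) \left(71 + M\right)} + \frac{23447}{10028 - -24455} = \frac{273}{\left(-28\right) \left(71 + 0\right)} + \frac{23447}{10028 - -24455} = \frac{273}{\left(-28\right) 71} + \frac{23447}{10028 + 24455} = \frac{273}{-1988} + \frac{23447}{34483} = 273 \left(- \frac{1}{1988}\right) + 23447 \cdot \frac{1}{34483} = - \frac{39}{284} + \frac{23447}{34483} = \frac{5314111}{9793172}$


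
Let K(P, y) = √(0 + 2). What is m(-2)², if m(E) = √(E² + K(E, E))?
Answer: 4 + √2 ≈ 5.4142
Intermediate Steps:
K(P, y) = √2
m(E) = √(√2 + E²) (m(E) = √(E² + √2) = √(√2 + E²))
m(-2)² = (√(√2 + (-2)²))² = (√(√2 + 4))² = (√(4 + √2))² = 4 + √2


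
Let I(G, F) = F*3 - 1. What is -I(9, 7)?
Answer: -20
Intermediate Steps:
I(G, F) = -1 + 3*F (I(G, F) = 3*F - 1 = -1 + 3*F)
-I(9, 7) = -(-1 + 3*7) = -(-1 + 21) = -1*20 = -20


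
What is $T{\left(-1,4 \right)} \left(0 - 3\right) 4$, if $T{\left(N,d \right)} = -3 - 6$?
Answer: $108$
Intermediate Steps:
$T{\left(N,d \right)} = -9$ ($T{\left(N,d \right)} = -3 - 6 = -9$)
$T{\left(-1,4 \right)} \left(0 - 3\right) 4 = - 9 \left(0 - 3\right) 4 = \left(-9\right) \left(-3\right) 4 = 27 \cdot 4 = 108$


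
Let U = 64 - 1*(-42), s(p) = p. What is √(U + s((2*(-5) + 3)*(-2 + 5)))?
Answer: √85 ≈ 9.2195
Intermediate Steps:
U = 106 (U = 64 + 42 = 106)
√(U + s((2*(-5) + 3)*(-2 + 5))) = √(106 + (2*(-5) + 3)*(-2 + 5)) = √(106 + (-10 + 3)*3) = √(106 - 7*3) = √(106 - 21) = √85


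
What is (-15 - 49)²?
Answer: 4096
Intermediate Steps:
(-15 - 49)² = (-64)² = 4096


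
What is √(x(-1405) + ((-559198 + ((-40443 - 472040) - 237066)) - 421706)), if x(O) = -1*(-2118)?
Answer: I*√1728335 ≈ 1314.7*I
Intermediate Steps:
x(O) = 2118
√(x(-1405) + ((-559198 + ((-40443 - 472040) - 237066)) - 421706)) = √(2118 + ((-559198 + ((-40443 - 472040) - 237066)) - 421706)) = √(2118 + ((-559198 + (-512483 - 237066)) - 421706)) = √(2118 + ((-559198 - 749549) - 421706)) = √(2118 + (-1308747 - 421706)) = √(2118 - 1730453) = √(-1728335) = I*√1728335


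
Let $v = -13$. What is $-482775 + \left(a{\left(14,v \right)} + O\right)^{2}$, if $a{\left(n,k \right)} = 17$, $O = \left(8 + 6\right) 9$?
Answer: $-462326$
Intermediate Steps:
$O = 126$ ($O = 14 \cdot 9 = 126$)
$-482775 + \left(a{\left(14,v \right)} + O\right)^{2} = -482775 + \left(17 + 126\right)^{2} = -482775 + 143^{2} = -482775 + 20449 = -462326$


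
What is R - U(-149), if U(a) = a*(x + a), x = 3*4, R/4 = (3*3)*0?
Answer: -20413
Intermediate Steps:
R = 0 (R = 4*((3*3)*0) = 4*(9*0) = 4*0 = 0)
x = 12
U(a) = a*(12 + a)
R - U(-149) = 0 - (-149)*(12 - 149) = 0 - (-149)*(-137) = 0 - 1*20413 = 0 - 20413 = -20413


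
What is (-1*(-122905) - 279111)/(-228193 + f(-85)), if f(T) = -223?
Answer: 941/1376 ≈ 0.68387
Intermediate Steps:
(-1*(-122905) - 279111)/(-228193 + f(-85)) = (-1*(-122905) - 279111)/(-228193 - 223) = (122905 - 279111)/(-228416) = -156206*(-1/228416) = 941/1376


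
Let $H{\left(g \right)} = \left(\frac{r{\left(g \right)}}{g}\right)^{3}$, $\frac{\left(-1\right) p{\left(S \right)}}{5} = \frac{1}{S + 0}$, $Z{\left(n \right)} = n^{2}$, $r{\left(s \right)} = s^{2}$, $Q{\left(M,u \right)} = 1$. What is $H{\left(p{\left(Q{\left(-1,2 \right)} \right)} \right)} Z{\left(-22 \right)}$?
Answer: $-60500$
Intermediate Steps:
$p{\left(S \right)} = - \frac{5}{S}$ ($p{\left(S \right)} = - \frac{5}{S + 0} = - \frac{5}{S}$)
$H{\left(g \right)} = g^{3}$ ($H{\left(g \right)} = \left(\frac{g^{2}}{g}\right)^{3} = g^{3}$)
$H{\left(p{\left(Q{\left(-1,2 \right)} \right)} \right)} Z{\left(-22 \right)} = \left(- \frac{5}{1}\right)^{3} \left(-22\right)^{2} = \left(\left(-5\right) 1\right)^{3} \cdot 484 = \left(-5\right)^{3} \cdot 484 = \left(-125\right) 484 = -60500$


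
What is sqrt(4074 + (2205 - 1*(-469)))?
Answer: 2*sqrt(1687) ≈ 82.146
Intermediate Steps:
sqrt(4074 + (2205 - 1*(-469))) = sqrt(4074 + (2205 + 469)) = sqrt(4074 + 2674) = sqrt(6748) = 2*sqrt(1687)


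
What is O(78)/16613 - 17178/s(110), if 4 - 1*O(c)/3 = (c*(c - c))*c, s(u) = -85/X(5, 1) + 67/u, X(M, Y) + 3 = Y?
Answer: -15695767818/39389423 ≈ -398.48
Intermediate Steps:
X(M, Y) = -3 + Y
s(u) = 85/2 + 67/u (s(u) = -85/(-3 + 1) + 67/u = -85/(-2) + 67/u = -85*(-½) + 67/u = 85/2 + 67/u)
O(c) = 12 (O(c) = 12 - 3*c*(c - c)*c = 12 - 3*c*0*c = 12 - 0*c = 12 - 3*0 = 12 + 0 = 12)
O(78)/16613 - 17178/s(110) = 12/16613 - 17178/(85/2 + 67/110) = 12/16613 - 17178/2371/55 = 12/16613 - 17178*55/2371 = 12/16613 - 944790/2371 = -15695767818/39389423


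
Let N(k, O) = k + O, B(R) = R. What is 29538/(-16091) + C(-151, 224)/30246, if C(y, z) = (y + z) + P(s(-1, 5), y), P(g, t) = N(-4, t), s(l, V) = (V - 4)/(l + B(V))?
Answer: -447362905/243344193 ≈ -1.8384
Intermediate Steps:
N(k, O) = O + k
s(l, V) = (-4 + V)/(V + l) (s(l, V) = (V - 4)/(l + V) = (-4 + V)/(V + l))
P(g, t) = -4 + t (P(g, t) = t - 4 = -4 + t)
C(y, z) = -4 + z + 2*y (C(y, z) = (y + z) + (-4 + y) = -4 + z + 2*y)
29538/(-16091) + C(-151, 224)/30246 = 29538/(-16091) + (-4 + 224 + 2*(-151))/30246 = 29538*(-1/16091) + (-4 + 224 - 302)*(1/30246) = -29538/16091 - 82*1/30246 = -29538/16091 - 41/15123 = -447362905/243344193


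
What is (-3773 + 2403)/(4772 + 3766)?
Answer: -685/4269 ≈ -0.16046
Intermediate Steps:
(-3773 + 2403)/(4772 + 3766) = -1370/8538 = -1370*1/8538 = -685/4269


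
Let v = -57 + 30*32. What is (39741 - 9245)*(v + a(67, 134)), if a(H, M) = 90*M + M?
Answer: 399406112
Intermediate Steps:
v = 903 (v = -57 + 960 = 903)
a(H, M) = 91*M
(39741 - 9245)*(v + a(67, 134)) = (39741 - 9245)*(903 + 91*134) = 30496*(903 + 12194) = 30496*13097 = 399406112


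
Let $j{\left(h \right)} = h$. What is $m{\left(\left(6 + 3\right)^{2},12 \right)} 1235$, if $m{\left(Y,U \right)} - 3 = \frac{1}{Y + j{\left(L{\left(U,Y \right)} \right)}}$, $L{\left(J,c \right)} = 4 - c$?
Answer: $\frac{16055}{4} \approx 4013.8$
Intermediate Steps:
$m{\left(Y,U \right)} = \frac{13}{4}$ ($m{\left(Y,U \right)} = 3 + \frac{1}{Y - \left(-4 + Y\right)} = 3 + \frac{1}{4} = \frac{13}{4}$)
$m{\left(\left(6 + 3\right)^{2},12 \right)} 1235 = \frac{13}{4} \cdot 1235 = \frac{16055}{4}$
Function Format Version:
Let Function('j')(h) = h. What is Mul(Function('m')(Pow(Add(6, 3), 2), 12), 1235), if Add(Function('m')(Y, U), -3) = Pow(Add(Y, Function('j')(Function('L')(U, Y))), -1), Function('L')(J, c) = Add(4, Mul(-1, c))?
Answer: Rational(16055, 4) ≈ 4013.8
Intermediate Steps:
Function('m')(Y, U) = Rational(13, 4) (Function('m')(Y, U) = Add(3, Pow(Add(Y, Add(4, Mul(-1, Y))), -1)) = Add(3, Pow(4, -1)) = Add(3, Rational(1, 4)) = Rational(13, 4))
Mul(Function('m')(Pow(Add(6, 3), 2), 12), 1235) = Mul(Rational(13, 4), 1235) = Rational(16055, 4)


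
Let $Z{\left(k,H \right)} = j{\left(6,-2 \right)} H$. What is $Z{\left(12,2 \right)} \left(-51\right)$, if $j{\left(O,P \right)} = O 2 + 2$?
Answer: $-1428$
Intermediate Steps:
$j{\left(O,P \right)} = 2 + 2 O$ ($j{\left(O,P \right)} = 2 O + 2 = 2 + 2 O$)
$Z{\left(k,H \right)} = 14 H$ ($Z{\left(k,H \right)} = \left(2 + 2 \cdot 6\right) H = \left(2 + 12\right) H = 14 H$)
$Z{\left(12,2 \right)} \left(-51\right) = 14 \cdot 2 \left(-51\right) = 28 \left(-51\right) = -1428$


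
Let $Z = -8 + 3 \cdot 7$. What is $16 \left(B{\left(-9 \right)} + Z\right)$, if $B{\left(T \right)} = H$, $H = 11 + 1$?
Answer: $400$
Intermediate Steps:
$Z = 13$ ($Z = -8 + 21 = 13$)
$H = 12$
$B{\left(T \right)} = 12$
$16 \left(B{\left(-9 \right)} + Z\right) = 16 \left(12 + 13\right) = 16 \cdot 25 = 400$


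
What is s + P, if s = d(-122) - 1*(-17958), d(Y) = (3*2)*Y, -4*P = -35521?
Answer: 104425/4 ≈ 26106.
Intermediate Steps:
P = 35521/4 (P = -¼*(-35521) = 35521/4 ≈ 8880.3)
d(Y) = 6*Y
s = 17226 (s = 6*(-122) - 1*(-17958) = -732 + 17958 = 17226)
s + P = 17226 + 35521/4 = 104425/4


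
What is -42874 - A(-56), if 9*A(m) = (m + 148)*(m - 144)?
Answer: -367466/9 ≈ -40830.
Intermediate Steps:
A(m) = (-144 + m)*(148 + m)/9 (A(m) = ((m + 148)*(m - 144))/9 = ((148 + m)*(-144 + m))/9 = ((-144 + m)*(148 + m))/9 = (-144 + m)*(148 + m)/9)
-42874 - A(-56) = -42874 - (-2368 + (1/9)*(-56)**2 + (4/9)*(-56)) = -42874 - (-2368 + (1/9)*3136 - 224/9) = -42874 - (-2368 + 3136/9 - 224/9) = -42874 - 1*(-18400/9) = -42874 + 18400/9 = -367466/9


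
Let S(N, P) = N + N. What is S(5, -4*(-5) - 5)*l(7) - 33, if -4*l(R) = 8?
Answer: -53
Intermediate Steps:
l(R) = -2 (l(R) = -1/4*8 = -2)
S(N, P) = 2*N
S(5, -4*(-5) - 5)*l(7) - 33 = (2*5)*(-2) - 33 = 10*(-2) - 33 = -20 - 33 = -53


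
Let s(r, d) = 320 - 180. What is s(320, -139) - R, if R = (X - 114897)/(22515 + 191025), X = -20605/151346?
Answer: 349382207659/2486032680 ≈ 140.54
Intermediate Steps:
X = -1585/11642 (X = -20605*1/151346 = -1585/11642 ≈ -0.13614)
R = -1337632459/2486032680 (R = (-1585/11642 - 114897)/(22515 + 191025) = -1337632459/11642/213540 = -1337632459/11642*1/213540 = -1337632459/2486032680 ≈ -0.53806)
s(r, d) = 140
s(320, -139) - R = 140 - 1*(-1337632459/2486032680) = 140 + 1337632459/2486032680 = 349382207659/2486032680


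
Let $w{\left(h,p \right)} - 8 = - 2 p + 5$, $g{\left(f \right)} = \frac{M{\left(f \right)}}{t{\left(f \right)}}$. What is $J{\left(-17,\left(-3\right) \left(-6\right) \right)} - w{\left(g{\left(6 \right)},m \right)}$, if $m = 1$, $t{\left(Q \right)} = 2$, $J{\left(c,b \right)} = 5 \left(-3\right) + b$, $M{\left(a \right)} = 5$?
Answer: $-8$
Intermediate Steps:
$J{\left(c,b \right)} = -15 + b$
$g{\left(f \right)} = \frac{5}{2}$
$w{\left(h,p \right)} = 13 - 2 p$ ($w{\left(h,p \right)} = 8 - \left(-5 + 2 p\right) = 13 - 2 p$)
$J{\left(-17,\left(-3\right) \left(-6\right) \right)} - w{\left(g{\left(6 \right)},m \right)} = \left(-15 - -18\right) - \left(13 - 2\right) = \left(-15 + 18\right) - \left(13 - 2\right) = 3 - 11 = -8$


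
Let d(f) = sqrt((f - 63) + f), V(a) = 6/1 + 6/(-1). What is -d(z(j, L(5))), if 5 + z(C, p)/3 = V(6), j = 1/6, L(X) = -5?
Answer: -I*sqrt(93) ≈ -9.6436*I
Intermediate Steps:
V(a) = 0 (V(a) = 6*1 + 6*(-1) = 6 - 6 = 0)
j = 1/6 ≈ 0.16667
z(C, p) = -15 (z(C, p) = -15 + 3*0 = -15 + 0 = -15)
d(f) = sqrt(-63 + 2*f) (d(f) = sqrt((-63 + f) + f) = sqrt(-63 + 2*f))
-d(z(j, L(5))) = -sqrt(-63 + 2*(-15)) = -sqrt(-63 - 30) = -sqrt(-93) = -I*sqrt(93)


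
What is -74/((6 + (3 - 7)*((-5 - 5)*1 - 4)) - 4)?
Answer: -37/29 ≈ -1.2759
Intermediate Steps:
-74/((6 + (3 - 7)*((-5 - 5)*1 - 4)) - 4) = -74/((6 - 4*(-10*1 - 4)) - 4) = -74/((6 - 4*(-10 - 4)) - 4) = -74/((6 - 4*(-14)) - 4) = -74/((6 + 56) - 4) = -74/(62 - 4) = -74/58 = -74*1/58 = -37/29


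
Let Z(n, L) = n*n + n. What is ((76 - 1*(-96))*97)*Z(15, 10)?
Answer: 4004160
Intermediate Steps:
Z(n, L) = n + n² (Z(n, L) = n² + n = n + n²)
((76 - 1*(-96))*97)*Z(15, 10) = ((76 - 1*(-96))*97)*(15*(1 + 15)) = ((76 + 96)*97)*(15*16) = (172*97)*240 = 16684*240 = 4004160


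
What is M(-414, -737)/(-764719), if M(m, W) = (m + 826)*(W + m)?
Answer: 474212/764719 ≈ 0.62011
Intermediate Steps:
M(m, W) = (826 + m)*(W + m)
M(-414, -737)/(-764719) = ((-414)² + 826*(-737) + 826*(-414) - 737*(-414))/(-764719) = (171396 - 608762 - 341964 + 305118)*(-1/764719) = -474212*(-1/764719) = 474212/764719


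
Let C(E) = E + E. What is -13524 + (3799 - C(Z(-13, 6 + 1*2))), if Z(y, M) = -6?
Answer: -9713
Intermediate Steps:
C(E) = 2*E
-13524 + (3799 - C(Z(-13, 6 + 1*2))) = -13524 + (3799 - 2*(-6)) = -13524 + (3799 - 1*(-12)) = -13524 + (3799 + 12) = -13524 + 3811 = -9713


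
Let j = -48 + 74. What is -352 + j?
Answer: -326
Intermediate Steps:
j = 26
-352 + j = -352 + 26 = -326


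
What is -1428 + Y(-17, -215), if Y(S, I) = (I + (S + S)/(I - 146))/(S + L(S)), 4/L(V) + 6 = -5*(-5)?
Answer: -8577527/6061 ≈ -1415.2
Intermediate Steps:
L(V) = 4/19 (L(V) = 4/(-6 - 5*(-5)) = 4/(-6 + 25) = 4/19)
Y(S, I) = (I + 2*S/(-146 + I))/(4/19 + S) (Y(S, I) = (I + (S + S)/(I - 146))/(S + 4/19) = (I + (2*S)/(-146 + I))/(4/19 + S) = (I + 2*S/(-146 + I))/(4/19 + S))
-1428 + Y(-17, -215) = -1428 + 19*((-215)² - 146*(-215) + 2*(-17))/(-584 - 2774*(-17) + 4*(-215) + 19*(-215)*(-17)) = -1428 + 19*(46225 + 31390 - 34)/(-584 + 47158 - 860 + 69445) = -1428 + 19*77581/115159 = -1428 + 19*(1/115159)*77581 = -1428 + 77581/6061 = -8577527/6061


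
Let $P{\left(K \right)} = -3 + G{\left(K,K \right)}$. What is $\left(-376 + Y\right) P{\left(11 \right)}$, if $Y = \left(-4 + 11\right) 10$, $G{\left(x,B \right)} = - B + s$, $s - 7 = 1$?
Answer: $1836$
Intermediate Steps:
$s = 8$ ($s = 7 + 1 = 8$)
$G{\left(x,B \right)} = 8 - B$ ($G{\left(x,B \right)} = - B + 8 = 8 - B$)
$Y = 70$ ($Y = 7 \cdot 10 = 70$)
$P{\left(K \right)} = 5 - K$ ($P{\left(K \right)} = -3 - \left(-8 + K\right) = 5 - K$)
$\left(-376 + Y\right) P{\left(11 \right)} = \left(-376 + 70\right) \left(5 - 11\right) = - 306 \left(5 - 11\right) = \left(-306\right) \left(-6\right) = 1836$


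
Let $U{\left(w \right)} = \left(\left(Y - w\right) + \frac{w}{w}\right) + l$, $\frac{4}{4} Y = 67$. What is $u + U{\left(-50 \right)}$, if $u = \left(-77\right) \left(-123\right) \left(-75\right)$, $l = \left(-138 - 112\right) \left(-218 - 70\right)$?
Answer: $-638207$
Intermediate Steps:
$Y = 67$
$l = 72000$ ($l = \left(-250\right) \left(-288\right) = 72000$)
$u = -710325$ ($u = 9471 \left(-75\right) = -710325$)
$U{\left(w \right)} = 72068 - w$ ($U{\left(w \right)} = \left(\left(67 - w\right) + \frac{w}{w}\right) + 72000 = \left(\left(67 - w\right) + 1\right) + 72000 = \left(68 - w\right) + 72000 = 72068 - w$)
$u + U{\left(-50 \right)} = -710325 + \left(72068 - -50\right) = -710325 + \left(72068 + 50\right) = -710325 + 72118 = -638207$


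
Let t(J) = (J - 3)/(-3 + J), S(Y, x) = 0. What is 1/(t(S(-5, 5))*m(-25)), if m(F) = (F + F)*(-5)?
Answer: 1/250 ≈ 0.0040000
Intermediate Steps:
m(F) = -10*F (m(F) = (2*F)*(-5) = -10*F)
t(J) = 1 (t(J) = (-3 + J)/(-3 + J) = 1)
1/(t(S(-5, 5))*m(-25)) = 1/(1*(-10*(-25))) = 1/(1*250) = 1/250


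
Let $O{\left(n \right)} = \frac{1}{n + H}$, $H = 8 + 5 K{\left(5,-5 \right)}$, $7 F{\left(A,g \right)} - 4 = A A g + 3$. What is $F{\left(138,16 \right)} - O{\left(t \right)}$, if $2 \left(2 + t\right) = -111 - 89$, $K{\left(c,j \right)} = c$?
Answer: $\frac{21025066}{483} \approx 43530.0$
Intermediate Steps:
$F{\left(A,g \right)} = 1 + \frac{g A^{2}}{7}$ ($F{\left(A,g \right)} = \frac{4}{7} + \frac{A A g + 3}{7} = \frac{4}{7} + \frac{A^{2} g + 3}{7} = \frac{4}{7} + \frac{g A^{2} + 3}{7} = \frac{4}{7} + \frac{3 + g A^{2}}{7} = \frac{4}{7} + \left(\frac{3}{7} + \frac{g A^{2}}{7}\right) = 1 + \frac{g A^{2}}{7}$)
$H = 33$ ($H = 8 + 5 \cdot 5 = 8 + 25 = 33$)
$t = -102$ ($t = -2 + \frac{-111 - 89}{2} = -2 + \frac{1}{2} \left(-200\right) = -2 - 100 = -102$)
$O{\left(n \right)} = \frac{1}{33 + n}$ ($O{\left(n \right)} = \frac{1}{n + 33} = \frac{1}{33 + n}$)
$F{\left(138,16 \right)} - O{\left(t \right)} = \left(1 + \frac{1}{7} \cdot 16 \cdot 138^{2}\right) - \frac{1}{33 - 102} = \left(1 + \frac{1}{7} \cdot 16 \cdot 19044\right) - \frac{1}{-69} = \left(1 + \frac{304704}{7}\right) - - \frac{1}{69} = \frac{304711}{7} + \frac{1}{69} = \frac{21025066}{483}$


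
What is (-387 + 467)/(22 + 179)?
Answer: 80/201 ≈ 0.39801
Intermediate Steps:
(-387 + 467)/(22 + 179) = 80/201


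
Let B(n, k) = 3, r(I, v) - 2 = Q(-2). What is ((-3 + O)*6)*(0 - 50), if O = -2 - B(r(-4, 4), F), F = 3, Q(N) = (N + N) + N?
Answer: 2400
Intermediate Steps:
Q(N) = 3*N (Q(N) = 2*N + N = 3*N)
r(I, v) = -4 (r(I, v) = 2 + 3*(-2) = 2 - 6 = -4)
O = -5 (O = -2 - 1*3 = -2 - 3 = -5)
((-3 + O)*6)*(0 - 50) = ((-3 - 5)*6)*(0 - 50) = -8*6*(-50) = -48*(-50) = 2400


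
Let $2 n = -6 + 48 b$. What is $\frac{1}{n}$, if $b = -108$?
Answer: $- \frac{1}{2595} \approx -0.00038536$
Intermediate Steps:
$n = -2595$ ($n = \frac{-6 + 48 \left(-108\right)}{2} = \frac{-6 - 5184}{2} = \frac{1}{2} \left(-5190\right) = -2595$)
$\frac{1}{n} = \frac{1}{-2595} = - \frac{1}{2595}$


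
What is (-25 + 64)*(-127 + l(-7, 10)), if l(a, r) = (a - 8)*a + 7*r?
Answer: 1872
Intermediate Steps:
l(a, r) = 7*r + a*(-8 + a) (l(a, r) = (-8 + a)*a + 7*r = a*(-8 + a) + 7*r = 7*r + a*(-8 + a))
(-25 + 64)*(-127 + l(-7, 10)) = (-25 + 64)*(-127 + ((-7)**2 - 8*(-7) + 7*10)) = 39*(-127 + (49 + 56 + 70)) = 39*(-127 + 175) = 39*48 = 1872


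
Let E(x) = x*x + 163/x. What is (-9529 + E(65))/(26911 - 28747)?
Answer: 344597/119340 ≈ 2.8875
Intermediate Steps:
E(x) = x² + 163/x
(-9529 + E(65))/(26911 - 28747) = (-9529 + (163 + 65³)/65)/(26911 - 28747) = (-9529 + (163 + 274625)/65)/(-1836) = (-9529 + (1/65)*274788)*(-1/1836) = (-9529 + 274788/65)*(-1/1836) = -344597/65*(-1/1836) = 344597/119340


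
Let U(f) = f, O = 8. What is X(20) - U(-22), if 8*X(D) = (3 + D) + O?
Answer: 207/8 ≈ 25.875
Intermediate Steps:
X(D) = 11/8 + D/8 (X(D) = ((3 + D) + 8)/8 = (11 + D)/8 = 11/8 + D/8)
X(20) - U(-22) = (11/8 + (⅛)*20) - 1*(-22) = (11/8 + 5/2) + 22 = 31/8 + 22 = 207/8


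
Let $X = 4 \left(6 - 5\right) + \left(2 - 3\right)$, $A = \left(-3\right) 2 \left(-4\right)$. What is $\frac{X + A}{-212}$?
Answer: $- \frac{27}{212} \approx -0.12736$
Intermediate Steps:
$A = 24$ ($A = \left(-6\right) \left(-4\right) = 24$)
$X = 3$ ($X = 4 \left(6 - 5\right) + \left(2 - 3\right) = 4 \cdot 1 - 1 = 4 - 1 = 3$)
$\frac{X + A}{-212} = \frac{3 + 24}{-212} = \left(- \frac{1}{212}\right) 27 = - \frac{27}{212}$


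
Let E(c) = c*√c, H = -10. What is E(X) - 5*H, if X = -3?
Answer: 50 - 3*I*√3 ≈ 50.0 - 5.1962*I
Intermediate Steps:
E(c) = c^(3/2)
E(X) - 5*H = (-3)^(3/2) - 5*(-10) = -3*I*√3 + 50 = 50 - 3*I*√3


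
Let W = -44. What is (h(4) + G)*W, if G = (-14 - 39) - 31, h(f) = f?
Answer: 3520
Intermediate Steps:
G = -84 (G = -53 - 31 = -84)
(h(4) + G)*W = (4 - 84)*(-44) = -80*(-44) = 3520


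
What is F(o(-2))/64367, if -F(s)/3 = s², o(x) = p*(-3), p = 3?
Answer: -243/64367 ≈ -0.0037752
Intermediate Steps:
o(x) = -9 (o(x) = 3*(-3) = -9)
F(s) = -3*s²
F(o(-2))/64367 = -3*(-9)²/64367 = -3*81*(1/64367) = -243*1/64367 = -243/64367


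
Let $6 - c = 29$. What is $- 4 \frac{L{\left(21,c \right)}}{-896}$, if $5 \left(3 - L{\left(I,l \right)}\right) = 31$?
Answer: $- \frac{1}{70} \approx -0.014286$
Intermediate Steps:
$c = -23$ ($c = 6 - 29 = -23$)
$L{\left(I,l \right)} = - \frac{16}{5}$ ($L{\left(I,l \right)} = 3 - \frac{31}{5} = - \frac{16}{5}$)
$- 4 \frac{L{\left(21,c \right)}}{-896} = - 4 \left(- \frac{16}{5 \left(-896\right)}\right) = - 4 \left(\left(- \frac{16}{5}\right) \left(- \frac{1}{896}\right)\right) = \left(-4\right) \frac{1}{280} = - \frac{1}{70}$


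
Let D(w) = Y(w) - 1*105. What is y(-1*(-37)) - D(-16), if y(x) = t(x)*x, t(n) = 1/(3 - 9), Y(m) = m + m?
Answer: 785/6 ≈ 130.83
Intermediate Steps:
Y(m) = 2*m
D(w) = -105 + 2*w (D(w) = 2*w - 1*105 = 2*w - 105 = -105 + 2*w)
t(n) = -⅙ (t(n) = 1/(-6) = -⅙)
y(x) = -x/6
y(-1*(-37)) - D(-16) = -(-1)*(-37)/6 - (-105 + 2*(-16)) = -⅙*37 - (-105 - 32) = -37/6 - 1*(-137) = -37/6 + 137 = 785/6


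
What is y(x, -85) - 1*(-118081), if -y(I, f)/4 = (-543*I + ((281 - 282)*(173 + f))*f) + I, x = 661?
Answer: 1521209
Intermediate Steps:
y(I, f) = 2168*I - 4*f*(-173 - f) (y(I, f) = -4*((-543*I + ((281 - 282)*(173 + f))*f) + I) = -4*((-543*I + (-(173 + f))*f) + I) = -4*((-543*I + (-173 - f)*f) + I) = -4*((-543*I + f*(-173 - f)) + I) = -4*(-542*I + f*(-173 - f)) = 2168*I - 4*f*(-173 - f))
y(x, -85) - 1*(-118081) = (4*(-85)² + 692*(-85) + 2168*661) - 1*(-118081) = (4*7225 - 58820 + 1433048) + 118081 = (28900 - 58820 + 1433048) + 118081 = 1403128 + 118081 = 1521209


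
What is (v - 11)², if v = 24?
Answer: 169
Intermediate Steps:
(v - 11)² = (24 - 11)² = 13² = 169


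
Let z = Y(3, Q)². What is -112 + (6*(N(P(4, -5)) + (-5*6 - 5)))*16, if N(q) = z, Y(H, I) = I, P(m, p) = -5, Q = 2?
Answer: -3088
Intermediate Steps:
z = 4 (z = 2² = 4)
N(q) = 4
-112 + (6*(N(P(4, -5)) + (-5*6 - 5)))*16 = -112 + (6*(4 + (-5*6 - 5)))*16 = -112 + (6*(4 + (-30 - 5)))*16 = -112 + (6*(4 - 35))*16 = -112 + (6*(-31))*16 = -112 - 186*16 = -112 - 2976 = -3088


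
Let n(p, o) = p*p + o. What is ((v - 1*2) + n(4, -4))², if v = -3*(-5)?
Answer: 625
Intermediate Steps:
v = 15
n(p, o) = o + p² (n(p, o) = p² + o = o + p²)
((v - 1*2) + n(4, -4))² = ((15 - 1*2) + (-4 + 4²))² = ((15 - 2) + (-4 + 16))² = (13 + 12)² = 25² = 625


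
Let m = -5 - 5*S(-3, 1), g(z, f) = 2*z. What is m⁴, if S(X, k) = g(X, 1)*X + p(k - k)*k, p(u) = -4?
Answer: 31640625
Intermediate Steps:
S(X, k) = -4*k + 2*X² (S(X, k) = (2*X)*X - 4*k = 2*X² - 4*k = -4*k + 2*X²)
m = -75 (m = -5 - 5*(-4*1 + 2*(-3)²) = -5 - 5*(-4 + 2*9) = -5 - 5*(-4 + 18) = -5 - 5*14 = -5 - 70 = -75)
m⁴ = (-75)⁴ = 31640625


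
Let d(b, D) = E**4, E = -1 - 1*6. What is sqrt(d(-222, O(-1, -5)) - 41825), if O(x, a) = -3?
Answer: 16*I*sqrt(154) ≈ 198.55*I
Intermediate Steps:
E = -7 (E = -1 - 6 = -7)
d(b, D) = 2401 (d(b, D) = (-7)**4 = 2401)
sqrt(d(-222, O(-1, -5)) - 41825) = sqrt(2401 - 41825) = sqrt(-39424) = 16*I*sqrt(154)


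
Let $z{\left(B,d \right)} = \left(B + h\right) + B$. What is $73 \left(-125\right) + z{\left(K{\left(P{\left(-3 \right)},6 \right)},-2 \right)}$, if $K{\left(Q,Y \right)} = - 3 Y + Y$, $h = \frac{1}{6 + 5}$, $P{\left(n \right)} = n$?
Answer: $- \frac{100638}{11} \approx -9148.9$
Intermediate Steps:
$h = \frac{1}{11} \approx 0.090909$
$K{\left(Q,Y \right)} = - 2 Y$
$z{\left(B,d \right)} = \frac{1}{11} + 2 B$ ($z{\left(B,d \right)} = \left(B + \frac{1}{11}\right) + B = \left(\frac{1}{11} + B\right) + B = \frac{1}{11} + 2 B$)
$73 \left(-125\right) + z{\left(K{\left(P{\left(-3 \right)},6 \right)},-2 \right)} = 73 \left(-125\right) + \left(\frac{1}{11} + 2 \left(\left(-2\right) 6\right)\right) = -9125 + \left(\frac{1}{11} + 2 \left(-12\right)\right) = -9125 + \left(\frac{1}{11} - 24\right) = -9125 - \frac{263}{11} = - \frac{100638}{11}$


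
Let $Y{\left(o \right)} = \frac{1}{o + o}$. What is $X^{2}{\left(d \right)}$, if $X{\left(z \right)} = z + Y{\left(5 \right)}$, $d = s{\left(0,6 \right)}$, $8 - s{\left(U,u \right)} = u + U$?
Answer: $\frac{441}{100} \approx 4.41$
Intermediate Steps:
$s{\left(U,u \right)} = 8 - U - u$ ($s{\left(U,u \right)} = 8 - \left(u + U\right) = 8 - \left(U + u\right) = 8 - U - u$)
$Y{\left(o \right)} = \frac{1}{2 o}$
$d = 2$ ($d = 8 - 0 - 6 = 8 + 0 - 6 = 2$)
$X{\left(z \right)} = \frac{1}{10} + z$ ($X{\left(z \right)} = z + \frac{1}{2 \cdot 5} = z + \frac{1}{2} \cdot \frac{1}{5} = z + \frac{1}{10} = \frac{1}{10} + z$)
$X^{2}{\left(d \right)} = \left(\frac{1}{10} + 2\right)^{2} = \left(\frac{21}{10}\right)^{2} = \frac{441}{100}$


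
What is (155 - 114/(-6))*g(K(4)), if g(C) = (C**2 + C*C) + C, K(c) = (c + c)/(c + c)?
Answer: 522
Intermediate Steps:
K(c) = 1 (K(c) = (2*c)/((2*c)) = (2*c)*(1/(2*c)) = 1)
g(C) = C + 2*C**2 (g(C) = (C**2 + C**2) + C = 2*C**2 + C = C + 2*C**2)
(155 - 114/(-6))*g(K(4)) = (155 - 114/(-6))*(1*(1 + 2*1)) = (155 - 114*(-1/6))*(1*(1 + 2)) = (155 + 19)*(1*3) = 174*3 = 522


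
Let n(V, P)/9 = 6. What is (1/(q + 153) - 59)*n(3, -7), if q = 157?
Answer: -493803/155 ≈ -3185.8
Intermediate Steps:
n(V, P) = 54 (n(V, P) = 9*6 = 54)
(1/(q + 153) - 59)*n(3, -7) = (1/(157 + 153) - 59)*54 = (1/310 - 59)*54 = -18289/310*54 = -493803/155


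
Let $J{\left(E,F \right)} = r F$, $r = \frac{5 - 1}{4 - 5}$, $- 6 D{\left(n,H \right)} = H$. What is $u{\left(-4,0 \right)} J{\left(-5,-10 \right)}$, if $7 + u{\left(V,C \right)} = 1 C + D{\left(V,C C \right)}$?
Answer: $-280$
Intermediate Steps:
$D{\left(n,H \right)} = - \frac{H}{6}$
$r = -4$ ($r = \frac{4}{-1} = 4 \left(-1\right) = -4$)
$u{\left(V,C \right)} = -7 + C - \frac{C^{2}}{6}$ ($u{\left(V,C \right)} = -7 + \left(1 C - \frac{C C}{6}\right) = -7 - \left(- C + \frac{C^{2}}{6}\right) = -7 + C - \frac{C^{2}}{6}$)
$J{\left(E,F \right)} = - 4 F$
$u{\left(-4,0 \right)} J{\left(-5,-10 \right)} = \left(-7 + 0 - \frac{0^{2}}{6}\right) \left(\left(-4\right) \left(-10\right)\right) = \left(-7 + 0 - 0\right) 40 = \left(-7 + 0 + 0\right) 40 = \left(-7\right) 40 = -280$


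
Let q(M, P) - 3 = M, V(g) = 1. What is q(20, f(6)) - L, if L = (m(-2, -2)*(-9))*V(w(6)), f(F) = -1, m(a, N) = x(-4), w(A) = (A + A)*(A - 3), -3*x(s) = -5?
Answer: 38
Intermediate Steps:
x(s) = 5/3 (x(s) = -⅓*(-5) = 5/3)
w(A) = 2*A*(-3 + A) (w(A) = (2*A)*(-3 + A) = 2*A*(-3 + A))
m(a, N) = 5/3
q(M, P) = 3 + M
L = -15 (L = ((5/3)*(-9))*1 = -15*1 = -15)
q(20, f(6)) - L = (3 + 20) - 1*(-15) = 23 + 15 = 38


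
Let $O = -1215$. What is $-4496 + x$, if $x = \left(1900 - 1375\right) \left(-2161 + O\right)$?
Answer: $-1776896$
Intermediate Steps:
$x = -1772400$ ($x = \left(1900 - 1375\right) \left(-2161 - 1215\right) = 525 \left(-3376\right) = -1772400$)
$-4496 + x = -4496 - 1772400 = -1776896$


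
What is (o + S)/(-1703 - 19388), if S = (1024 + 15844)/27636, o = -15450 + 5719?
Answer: 67227262/145717719 ≈ 0.46135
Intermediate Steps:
o = -9731
S = 4217/6909 (S = 16868*(1/27636) = 4217/6909 ≈ 0.61036)
(o + S)/(-1703 - 19388) = (-9731 + 4217/6909)/(-1703 - 19388) = -67227262/6909/(-21091) = -67227262/6909*(-1/21091) = 67227262/145717719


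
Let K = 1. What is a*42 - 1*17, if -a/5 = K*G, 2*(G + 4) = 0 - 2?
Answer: 1033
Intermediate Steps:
G = -5 (G = -4 + (0 - 2)/2 = -4 + (½)*(-2) = -4 - 1 = -5)
a = 25 (a = -5*(-5) = 25)
a*42 - 1*17 = 25*42 - 1*17 = 1050 - 17 = 1033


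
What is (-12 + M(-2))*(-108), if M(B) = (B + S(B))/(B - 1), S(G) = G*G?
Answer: 1368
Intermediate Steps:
S(G) = G²
M(B) = (B + B²)/(-1 + B) (M(B) = (B + B²)/(B - 1) = (B + B²)/(-1 + B))
(-12 + M(-2))*(-108) = (-12 - 2*(1 - 2)/(-1 - 2))*(-108) = (-12 - 2*(-1)/(-3))*(-108) = (-12 - 2*(-⅓)*(-1))*(-108) = (-12 - ⅔)*(-108) = -38/3*(-108) = 1368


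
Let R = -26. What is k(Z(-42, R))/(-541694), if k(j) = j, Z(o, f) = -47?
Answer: 47/541694 ≈ 8.6765e-5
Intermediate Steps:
k(Z(-42, R))/(-541694) = -47/(-541694) = -47*(-1/541694) = 47/541694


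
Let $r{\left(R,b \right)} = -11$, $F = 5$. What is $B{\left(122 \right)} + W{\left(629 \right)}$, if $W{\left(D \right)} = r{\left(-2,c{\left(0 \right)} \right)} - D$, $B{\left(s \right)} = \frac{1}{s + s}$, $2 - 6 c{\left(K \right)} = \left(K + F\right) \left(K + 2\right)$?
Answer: $- \frac{156159}{244} \approx -640.0$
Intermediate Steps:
$c{\left(K \right)} = \frac{1}{3} - \frac{\left(2 + K\right) \left(5 + K\right)}{6}$ ($c{\left(K \right)} = \frac{1}{3} - \frac{\left(K + 5\right) \left(K + 2\right)}{6} = \frac{1}{3} - \frac{\left(5 + K\right) \left(2 + K\right)}{6} = \frac{1}{3} - \frac{\left(2 + K\right) \left(5 + K\right)}{6}$)
$B{\left(s \right)} = \frac{1}{2 s}$
$W{\left(D \right)} = -11 - D$
$B{\left(122 \right)} + W{\left(629 \right)} = \frac{1}{2 \cdot 122} - 640 = \frac{1}{2} \cdot \frac{1}{122} - 640 = \frac{1}{244} - 640 = - \frac{156159}{244}$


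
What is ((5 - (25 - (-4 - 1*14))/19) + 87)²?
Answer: 2907025/361 ≈ 8052.7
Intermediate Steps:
((5 - (25 - (-4 - 1*14))/19) + 87)² = ((5 - (25 - (-4 - 14))/19) + 87)² = ((5 - (25 - 1*(-18))/19) + 87)² = ((5 - (25 + 18)/19) + 87)² = ((5 - 43/19) + 87)² = (52/19 + 87)² = (1705/19)² = 2907025/361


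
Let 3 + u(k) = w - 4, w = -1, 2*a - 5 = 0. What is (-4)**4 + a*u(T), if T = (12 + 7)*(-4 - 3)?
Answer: 236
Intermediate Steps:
a = 5/2 (a = 5/2 + (1/2)*0 = 5/2 + 0 = 5/2 ≈ 2.5000)
T = -133 (T = 19*(-7) = -133)
u(k) = -8 (u(k) = -3 + (-1 - 4) = -3 - 5 = -8)
(-4)**4 + a*u(T) = (-4)**4 + (5/2)*(-8) = 256 - 20 = 236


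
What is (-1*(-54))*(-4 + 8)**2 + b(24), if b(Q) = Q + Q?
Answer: 912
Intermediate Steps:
b(Q) = 2*Q
(-1*(-54))*(-4 + 8)**2 + b(24) = (-1*(-54))*(-4 + 8)**2 + 2*24 = 54*4**2 + 48 = 54*16 + 48 = 864 + 48 = 912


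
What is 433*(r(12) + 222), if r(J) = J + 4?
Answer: 103054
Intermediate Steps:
r(J) = 4 + J
433*(r(12) + 222) = 433*((4 + 12) + 222) = 433*(16 + 222) = 433*238 = 103054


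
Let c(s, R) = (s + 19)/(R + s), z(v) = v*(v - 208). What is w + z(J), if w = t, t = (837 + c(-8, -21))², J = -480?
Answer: 866376484/841 ≈ 1.0302e+6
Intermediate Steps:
z(v) = v*(-208 + v)
c(s, R) = (19 + s)/(R + s)
t = 588644644/841 (t = (837 + (19 - 8)/(-21 - 8))² = (837 + 11/(-29))² = (837 - 1/29*11)² = (837 - 11/29)² = (24262/29)² = 588644644/841 ≈ 6.9993e+5)
w = 588644644/841 ≈ 6.9993e+5
w + z(J) = 588644644/841 - 480*(-208 - 480) = 588644644/841 - 480*(-688) = 588644644/841 + 330240 = 866376484/841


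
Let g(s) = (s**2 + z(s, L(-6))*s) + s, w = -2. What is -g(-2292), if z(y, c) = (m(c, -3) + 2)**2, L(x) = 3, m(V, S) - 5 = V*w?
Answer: -5248680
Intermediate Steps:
m(V, S) = 5 - 2*V (m(V, S) = 5 + V*(-2) = 5 - 2*V)
z(y, c) = (7 - 2*c)**2 (z(y, c) = ((5 - 2*c) + 2)**2 = (7 - 2*c)**2)
g(s) = s**2 + 2*s (g(s) = (s**2 + (7 - 2*3)**2*s) + s = (s**2 + (7 - 6)**2*s) + s = (s**2 + 1**2*s) + s = (s**2 + 1*s) + s = (s**2 + s) + s = (s + s**2) + s = s**2 + 2*s)
-g(-2292) = -(-2292)*(2 - 2292) = -(-2292)*(-2290) = -1*5248680 = -5248680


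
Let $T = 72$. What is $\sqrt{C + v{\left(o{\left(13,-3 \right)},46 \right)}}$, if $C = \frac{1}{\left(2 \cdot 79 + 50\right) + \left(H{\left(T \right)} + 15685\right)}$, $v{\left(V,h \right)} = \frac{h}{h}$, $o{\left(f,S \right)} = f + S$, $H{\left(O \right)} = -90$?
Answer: $\frac{6 \sqrt{6937517}}{15803} \approx 1.0$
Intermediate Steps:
$o{\left(f,S \right)} = S + f$
$v{\left(V,h \right)} = 1$
$C = \frac{1}{15803}$ ($C = \frac{1}{\left(2 \cdot 79 + 50\right) + \left(-90 + 15685\right)} = \frac{1}{\left(158 + 50\right) + 15595} = \frac{1}{208 + 15595} = \frac{1}{15803} \approx 6.3279 \cdot 10^{-5}$)
$\sqrt{C + v{\left(o{\left(13,-3 \right)},46 \right)}} = \sqrt{\frac{1}{15803} + 1} = \sqrt{\frac{15804}{15803}} = \frac{6 \sqrt{6937517}}{15803}$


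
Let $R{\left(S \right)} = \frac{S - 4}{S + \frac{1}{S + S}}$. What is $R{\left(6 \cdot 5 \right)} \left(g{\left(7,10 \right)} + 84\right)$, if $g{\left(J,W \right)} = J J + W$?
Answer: $\frac{223080}{1801} \approx 123.86$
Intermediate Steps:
$g{\left(J,W \right)} = W + J^{2}$ ($g{\left(J,W \right)} = J^{2} + W = W + J^{2}$)
$R{\left(S \right)} = \frac{-4 + S}{S + \frac{1}{2 S}}$
$R{\left(6 \cdot 5 \right)} \left(g{\left(7,10 \right)} + 84\right) = \frac{2 \cdot 6 \cdot 5 \left(-4 + 6 \cdot 5\right)}{1 + 2 \left(6 \cdot 5\right)^{2}} \left(\left(10 + 7^{2}\right) + 84\right) = 2 \cdot 30 \frac{1}{1 + 2 \cdot 30^{2}} \left(-4 + 30\right) \left(\left(10 + 49\right) + 84\right) = 2 \cdot 30 \frac{1}{1 + 2 \cdot 900} \cdot 26 \left(59 + 84\right) = 2 \cdot 30 \frac{1}{1 + 1800} \cdot 26 \cdot 143 = 2 \cdot 30 \cdot \frac{1}{1801} \cdot 26 \cdot 143 = \frac{1560}{1801} \cdot 143 = \frac{223080}{1801}$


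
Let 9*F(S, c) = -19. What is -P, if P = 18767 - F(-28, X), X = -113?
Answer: -168922/9 ≈ -18769.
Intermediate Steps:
F(S, c) = -19/9 (F(S, c) = (⅑)*(-19) = -19/9)
P = 168922/9 (P = 18767 - 1*(-19/9) = 18767 + 19/9 = 168922/9 ≈ 18769.)
-P = -1*168922/9 = -168922/9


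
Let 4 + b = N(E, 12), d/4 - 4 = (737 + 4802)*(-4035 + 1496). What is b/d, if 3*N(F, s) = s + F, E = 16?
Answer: -4/42190551 ≈ -9.4808e-8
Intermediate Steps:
d = -56254068 (d = 16 + 4*((737 + 4802)*(-4035 + 1496)) = 16 + 4*(5539*(-2539)) = 16 + 4*(-14063521) = 16 - 56254084 = -56254068)
N(F, s) = F/3 + s/3 (N(F, s) = (s + F)/3 = (F + s)/3 = F/3 + s/3)
b = 16/3 (b = -4 + ((1/3)*16 + (1/3)*12) = -4 + (16/3 + 4) = -4 + 28/3 = 16/3 ≈ 5.3333)
b/d = (16/3)/(-56254068) = (16/3)*(-1/56254068) = -4/42190551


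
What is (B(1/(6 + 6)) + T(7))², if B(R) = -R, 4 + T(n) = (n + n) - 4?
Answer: 5041/144 ≈ 35.007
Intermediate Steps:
T(n) = -8 + 2*n (T(n) = -4 + ((n + n) - 4) = -4 + (2*n - 4) = -4 + (-4 + 2*n) = -8 + 2*n)
(B(1/(6 + 6)) + T(7))² = (-1/(6 + 6) + (-8 + 2*7))² = (-1/12 + (-8 + 14))² = (-1*1/12 + 6)² = (-1/12 + 6)² = (71/12)² = 5041/144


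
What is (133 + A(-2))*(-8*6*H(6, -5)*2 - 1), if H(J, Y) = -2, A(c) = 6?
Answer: 26549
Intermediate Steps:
(133 + A(-2))*(-8*6*H(6, -5)*2 - 1) = (133 + 6)*(-8*6*(-2)*2 - 1) = 139*(-(-96)*2 - 1) = 139*(-8*(-24) - 1) = 139*(192 - 1) = 139*191 = 26549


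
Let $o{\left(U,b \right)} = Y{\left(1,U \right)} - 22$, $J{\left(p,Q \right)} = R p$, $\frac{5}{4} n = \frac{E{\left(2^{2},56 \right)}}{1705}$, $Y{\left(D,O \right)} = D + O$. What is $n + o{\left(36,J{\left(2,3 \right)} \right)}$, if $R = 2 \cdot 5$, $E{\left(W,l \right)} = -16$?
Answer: $\frac{127811}{8525} \approx 14.992$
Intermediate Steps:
$n = - \frac{64}{8525}$ ($n = \frac{4 \left(- \frac{16}{1705}\right)}{5} = \frac{4 \left(\left(-16\right) \frac{1}{1705}\right)}{5} = \frac{4}{5} \left(- \frac{16}{1705}\right) = - \frac{64}{8525} \approx -0.0075073$)
$R = 10$
$J{\left(p,Q \right)} = 10 p$
$o{\left(U,b \right)} = -21 + U$ ($o{\left(U,b \right)} = \left(1 + U\right) - 22 = -21 + U$)
$n + o{\left(36,J{\left(2,3 \right)} \right)} = - \frac{64}{8525} + \left(-21 + 36\right) = - \frac{64}{8525} + 15 = \frac{127811}{8525}$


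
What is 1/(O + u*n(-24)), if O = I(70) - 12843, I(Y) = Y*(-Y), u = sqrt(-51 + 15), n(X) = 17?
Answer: -17743/314824453 - 102*I/314824453 ≈ -5.6358e-5 - 3.2399e-7*I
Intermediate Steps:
u = 6*I (u = sqrt(-36) = 6*I ≈ 6.0*I)
I(Y) = -Y**2
O = -17743 (O = -1*70**2 - 12843 = -1*4900 - 12843 = -4900 - 12843 = -17743)
1/(O + u*n(-24)) = 1/(-17743 + (6*I)*17) = 1/(-17743 + 102*I) = (-17743 - 102*I)/314824453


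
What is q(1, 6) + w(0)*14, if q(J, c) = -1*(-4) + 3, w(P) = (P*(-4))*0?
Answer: 7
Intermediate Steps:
w(P) = 0 (w(P) = -4*P*0 = 0)
q(J, c) = 7 (q(J, c) = 4 + 3 = 7)
q(1, 6) + w(0)*14 = 7 + 0*14 = 7 + 0 = 7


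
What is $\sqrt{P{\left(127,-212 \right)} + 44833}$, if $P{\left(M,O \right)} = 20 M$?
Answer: $\sqrt{47373} \approx 217.65$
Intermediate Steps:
$\sqrt{P{\left(127,-212 \right)} + 44833} = \sqrt{20 \cdot 127 + 44833} = \sqrt{2540 + 44833} = \sqrt{47373}$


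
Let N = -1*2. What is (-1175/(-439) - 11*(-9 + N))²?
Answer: 2947838436/192721 ≈ 15296.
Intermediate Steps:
N = -2
(-1175/(-439) - 11*(-9 + N))² = (-1175/(-439) - 11*(-9 - 2))² = (-1175*(-1/439) - 11*(-11))² = (1175/439 + 121)² = (54294/439)² = 2947838436/192721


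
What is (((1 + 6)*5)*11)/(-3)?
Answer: -385/3 ≈ -128.33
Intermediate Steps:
(((1 + 6)*5)*11)/(-3) = ((7*5)*11)*(-1/3) = (35*11)*(-1/3) = 385*(-1/3) = -385/3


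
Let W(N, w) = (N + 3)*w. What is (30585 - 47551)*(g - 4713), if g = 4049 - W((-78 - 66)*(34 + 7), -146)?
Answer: 14628254860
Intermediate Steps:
W(N, w) = w*(3 + N) (W(N, w) = (3 + N)*w = w*(3 + N))
g = -857497 (g = 4049 - (-146)*(3 + (-78 - 66)*(34 + 7)) = 4049 - (-146)*(3 - 144*41) = 4049 - (-146)*(3 - 5904) = 4049 - (-146)*(-5901) = 4049 - 1*861546 = 4049 - 861546 = -857497)
(30585 - 47551)*(g - 4713) = (30585 - 47551)*(-857497 - 4713) = -16966*(-862210) = 14628254860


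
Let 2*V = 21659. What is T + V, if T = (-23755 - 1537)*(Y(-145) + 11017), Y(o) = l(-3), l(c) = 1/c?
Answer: -1671736223/6 ≈ -2.7862e+8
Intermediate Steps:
Y(o) = -1/3 (Y(o) = 1/(-3) = -1/3)
V = 21659/2 (V = (1/2)*21659 = 21659/2 ≈ 10830.)
T = -835900600/3 (T = (-23755 - 1537)*(-1/3 + 11017) = -25292*33050/3 = -835900600/3 ≈ -2.7863e+8)
T + V = -835900600/3 + 21659/2 = -1671736223/6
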